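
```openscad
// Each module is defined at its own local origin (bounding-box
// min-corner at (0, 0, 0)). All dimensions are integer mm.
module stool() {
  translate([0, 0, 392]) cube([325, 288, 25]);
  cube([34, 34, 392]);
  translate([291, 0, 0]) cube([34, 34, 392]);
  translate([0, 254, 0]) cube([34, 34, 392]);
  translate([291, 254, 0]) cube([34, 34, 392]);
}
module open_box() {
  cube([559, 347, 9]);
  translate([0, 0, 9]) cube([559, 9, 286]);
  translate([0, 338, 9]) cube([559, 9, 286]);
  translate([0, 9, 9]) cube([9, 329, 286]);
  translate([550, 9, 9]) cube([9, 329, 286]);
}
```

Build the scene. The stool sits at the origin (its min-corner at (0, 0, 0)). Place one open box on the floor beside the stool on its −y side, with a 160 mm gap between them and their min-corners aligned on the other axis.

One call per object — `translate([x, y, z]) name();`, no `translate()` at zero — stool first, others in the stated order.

stool();
translate([0, -507, 0]) open_box();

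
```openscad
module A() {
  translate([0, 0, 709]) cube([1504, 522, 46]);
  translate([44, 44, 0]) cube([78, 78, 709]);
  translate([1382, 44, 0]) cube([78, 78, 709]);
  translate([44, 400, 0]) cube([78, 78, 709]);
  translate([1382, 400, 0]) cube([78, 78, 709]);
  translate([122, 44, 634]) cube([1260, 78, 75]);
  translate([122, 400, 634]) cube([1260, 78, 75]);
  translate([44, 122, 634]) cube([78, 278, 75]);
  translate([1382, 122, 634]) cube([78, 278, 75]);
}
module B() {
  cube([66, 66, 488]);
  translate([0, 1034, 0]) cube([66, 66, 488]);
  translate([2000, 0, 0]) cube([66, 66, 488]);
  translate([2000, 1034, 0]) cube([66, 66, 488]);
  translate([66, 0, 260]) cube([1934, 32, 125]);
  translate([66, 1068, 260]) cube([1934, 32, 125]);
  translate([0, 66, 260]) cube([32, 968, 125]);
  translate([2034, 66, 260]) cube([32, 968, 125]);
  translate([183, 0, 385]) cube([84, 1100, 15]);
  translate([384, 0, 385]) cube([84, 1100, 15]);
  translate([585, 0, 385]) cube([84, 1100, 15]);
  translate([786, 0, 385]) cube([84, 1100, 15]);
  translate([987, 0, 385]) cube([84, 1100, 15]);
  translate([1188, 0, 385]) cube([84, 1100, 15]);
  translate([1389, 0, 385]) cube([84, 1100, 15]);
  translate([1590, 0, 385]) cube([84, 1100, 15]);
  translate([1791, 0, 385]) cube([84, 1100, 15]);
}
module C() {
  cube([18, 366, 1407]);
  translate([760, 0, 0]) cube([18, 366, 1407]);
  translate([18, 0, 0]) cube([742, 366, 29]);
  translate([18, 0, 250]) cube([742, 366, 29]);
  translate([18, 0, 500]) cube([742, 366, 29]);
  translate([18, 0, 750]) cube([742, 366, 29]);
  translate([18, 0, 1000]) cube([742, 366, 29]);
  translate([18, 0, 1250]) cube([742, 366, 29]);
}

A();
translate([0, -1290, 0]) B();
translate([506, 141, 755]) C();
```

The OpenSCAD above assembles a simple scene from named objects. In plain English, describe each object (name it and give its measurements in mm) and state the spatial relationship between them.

A is a table: top 1504 mm (x) × 522 mm (y), 46 mm thick, upper face at z = 755 mm, on four 78×78 mm square legs, each inset 44 mm from the nearest pair of top edges, running from z = 0 to the bottom of the top. Four apron rails, 78 mm thick and 75 mm tall, run between adjacent legs with their top edges flush with the underside of the top and their outer faces flush with the legs' outer faces.

B is a bed frame 2066 mm long (x) by 1100 mm wide (y). Four 66×66 mm corner posts, 488 mm tall, at the corners of the footprint. Four rails of 32 mm thickness and 125 mm height run between adjacent posts with their undersides at z = 260 mm, their outer faces flush with the outside of the frame (the two x-running rails run between the posts' inner faces; the two y-running rails run between the posts' inner faces). 9 slats, each 84 mm wide (x) and 15 mm thick, lie across the top of the two x-running rails, running the full 1100 mm width of the frame in y; the slats are evenly spaced along x between the inner faces of the end posts with equal gaps (rounded down to the nearest mm) at the −x end and between each pair — any rounding remainder accumulates at the +x end.

C is a bookshelf 778 mm wide overall, 366 mm deep and 1407 mm tall. The two sides are 18 mm thick vertical panels. 6 horizontal shelves of 29 mm thickness span between the inner faces of the sides; the lowest shelf sits on the floor and shelves are stacked with a clear vertical gap of 221 mm between each pair.

The bed frame is on the floor beside the table on its −y side. The bookshelf is on top of the table.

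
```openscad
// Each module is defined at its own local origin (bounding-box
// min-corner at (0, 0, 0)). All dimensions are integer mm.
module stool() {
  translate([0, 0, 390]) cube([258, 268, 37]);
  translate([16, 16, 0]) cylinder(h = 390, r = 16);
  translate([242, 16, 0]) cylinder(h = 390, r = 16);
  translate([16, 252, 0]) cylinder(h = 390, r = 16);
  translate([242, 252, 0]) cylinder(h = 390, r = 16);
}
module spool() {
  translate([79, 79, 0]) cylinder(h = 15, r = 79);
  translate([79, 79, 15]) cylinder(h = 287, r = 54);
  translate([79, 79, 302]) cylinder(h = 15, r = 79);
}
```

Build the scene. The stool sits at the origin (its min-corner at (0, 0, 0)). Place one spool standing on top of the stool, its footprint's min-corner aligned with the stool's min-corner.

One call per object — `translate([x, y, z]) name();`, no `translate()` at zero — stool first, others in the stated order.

stool();
translate([0, 0, 427]) spool();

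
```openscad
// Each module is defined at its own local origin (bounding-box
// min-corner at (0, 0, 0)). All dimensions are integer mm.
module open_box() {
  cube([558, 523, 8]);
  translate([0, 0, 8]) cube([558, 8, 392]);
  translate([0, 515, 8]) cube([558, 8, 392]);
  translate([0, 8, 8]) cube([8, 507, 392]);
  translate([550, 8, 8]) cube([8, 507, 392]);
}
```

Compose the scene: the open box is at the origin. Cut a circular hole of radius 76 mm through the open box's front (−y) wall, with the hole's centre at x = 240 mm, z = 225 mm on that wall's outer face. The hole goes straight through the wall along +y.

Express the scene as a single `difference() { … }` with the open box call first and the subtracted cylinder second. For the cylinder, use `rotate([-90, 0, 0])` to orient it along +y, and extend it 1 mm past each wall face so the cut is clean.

difference() {
  open_box();
  translate([240, -1, 225]) rotate([-90, 0, 0]) cylinder(h = 10, r = 76);
}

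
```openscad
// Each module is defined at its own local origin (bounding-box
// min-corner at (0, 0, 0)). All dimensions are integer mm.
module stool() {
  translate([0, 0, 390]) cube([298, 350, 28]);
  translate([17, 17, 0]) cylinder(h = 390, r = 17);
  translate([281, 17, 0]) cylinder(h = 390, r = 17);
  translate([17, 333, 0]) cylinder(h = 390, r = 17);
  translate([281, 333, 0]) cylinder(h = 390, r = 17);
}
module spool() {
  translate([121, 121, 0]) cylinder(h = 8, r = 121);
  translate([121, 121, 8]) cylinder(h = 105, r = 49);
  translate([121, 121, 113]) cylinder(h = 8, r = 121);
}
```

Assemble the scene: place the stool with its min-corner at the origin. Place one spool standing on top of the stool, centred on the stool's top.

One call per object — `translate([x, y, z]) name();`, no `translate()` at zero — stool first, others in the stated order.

stool();
translate([28, 54, 418]) spool();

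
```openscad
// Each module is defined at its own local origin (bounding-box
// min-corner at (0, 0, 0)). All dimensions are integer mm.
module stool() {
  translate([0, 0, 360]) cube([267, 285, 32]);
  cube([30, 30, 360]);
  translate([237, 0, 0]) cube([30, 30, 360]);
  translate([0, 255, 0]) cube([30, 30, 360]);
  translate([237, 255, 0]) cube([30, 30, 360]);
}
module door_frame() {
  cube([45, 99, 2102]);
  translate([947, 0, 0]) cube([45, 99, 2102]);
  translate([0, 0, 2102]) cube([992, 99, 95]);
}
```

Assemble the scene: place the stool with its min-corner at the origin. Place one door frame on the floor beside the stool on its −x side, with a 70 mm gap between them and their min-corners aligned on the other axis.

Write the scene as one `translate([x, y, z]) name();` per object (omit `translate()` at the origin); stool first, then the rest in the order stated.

stool();
translate([-1062, 0, 0]) door_frame();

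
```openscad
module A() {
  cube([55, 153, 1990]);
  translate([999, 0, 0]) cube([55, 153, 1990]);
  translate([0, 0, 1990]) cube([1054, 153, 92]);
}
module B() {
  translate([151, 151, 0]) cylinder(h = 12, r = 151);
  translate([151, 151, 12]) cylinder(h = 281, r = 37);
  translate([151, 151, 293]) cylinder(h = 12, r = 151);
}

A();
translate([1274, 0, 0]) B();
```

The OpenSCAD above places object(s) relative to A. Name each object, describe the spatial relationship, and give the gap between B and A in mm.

The spool's nearest face is 220 mm from the door frame's +x face.

A is a door frame. B is a spool. The spool is on the floor beside the door frame on its +x side. The gap between the spool and the door frame is 220 mm.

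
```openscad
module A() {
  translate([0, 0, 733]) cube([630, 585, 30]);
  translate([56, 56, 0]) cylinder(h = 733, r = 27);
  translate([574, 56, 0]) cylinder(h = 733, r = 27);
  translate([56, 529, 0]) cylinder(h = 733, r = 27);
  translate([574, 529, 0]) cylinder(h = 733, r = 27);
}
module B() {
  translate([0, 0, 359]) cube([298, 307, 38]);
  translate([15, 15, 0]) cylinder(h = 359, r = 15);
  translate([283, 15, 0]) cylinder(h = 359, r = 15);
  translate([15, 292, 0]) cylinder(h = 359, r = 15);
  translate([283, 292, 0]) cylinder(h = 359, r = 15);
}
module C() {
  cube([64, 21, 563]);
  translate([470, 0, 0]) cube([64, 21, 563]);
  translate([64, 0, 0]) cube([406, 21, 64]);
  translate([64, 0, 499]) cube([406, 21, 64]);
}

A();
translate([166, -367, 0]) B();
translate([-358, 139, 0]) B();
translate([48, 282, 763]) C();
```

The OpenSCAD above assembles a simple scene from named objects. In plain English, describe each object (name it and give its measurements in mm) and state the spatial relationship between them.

A is a table: top 630 mm (x) × 585 mm (y), 30 mm thick, upper face at z = 763 mm, on four round legs of 54 mm diameter, each leg's bounding box inset 29 mm from the nearest pair of top edges, running from z = 0 to the bottom of the top.

B is a simple wooden stool: a rectangular seat 298 mm (x) by 307 mm (y), 38 mm thick, top face at z = 397 mm, on four round legs, each 30 mm in diameter. The legs rest on z = 0, each leg's axis is inset half a diameter from the nearest pair of seat edges (so the leg's bounding box is flush with the corner).

C is a rectangular picture frame lying in the x–z plane (depth along y). The opening is 406 mm wide (x) by 435 mm tall (z), surrounded by a border 64 mm wide on all four sides. The frame is 21 mm deep and is made of two full-height vertical stiles with two horizontal rails fitted between them.

Two stools sit around the table at the −y, −x sides. The picture frame is on top of the table, centred.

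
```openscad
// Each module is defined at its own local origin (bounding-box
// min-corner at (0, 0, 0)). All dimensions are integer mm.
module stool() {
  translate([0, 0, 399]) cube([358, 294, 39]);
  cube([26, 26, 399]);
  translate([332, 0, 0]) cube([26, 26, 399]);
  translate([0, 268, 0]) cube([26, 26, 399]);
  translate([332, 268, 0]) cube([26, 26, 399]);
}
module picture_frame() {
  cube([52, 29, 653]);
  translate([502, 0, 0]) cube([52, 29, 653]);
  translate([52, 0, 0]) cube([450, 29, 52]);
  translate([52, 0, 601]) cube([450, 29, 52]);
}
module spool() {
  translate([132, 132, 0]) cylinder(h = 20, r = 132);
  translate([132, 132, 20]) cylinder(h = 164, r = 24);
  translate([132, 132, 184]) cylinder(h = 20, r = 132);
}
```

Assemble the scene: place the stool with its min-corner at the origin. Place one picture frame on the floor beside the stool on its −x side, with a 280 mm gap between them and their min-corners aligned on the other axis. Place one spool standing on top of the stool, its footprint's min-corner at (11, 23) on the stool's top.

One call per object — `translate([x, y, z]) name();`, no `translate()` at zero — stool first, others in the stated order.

stool();
translate([-834, 0, 0]) picture_frame();
translate([11, 23, 438]) spool();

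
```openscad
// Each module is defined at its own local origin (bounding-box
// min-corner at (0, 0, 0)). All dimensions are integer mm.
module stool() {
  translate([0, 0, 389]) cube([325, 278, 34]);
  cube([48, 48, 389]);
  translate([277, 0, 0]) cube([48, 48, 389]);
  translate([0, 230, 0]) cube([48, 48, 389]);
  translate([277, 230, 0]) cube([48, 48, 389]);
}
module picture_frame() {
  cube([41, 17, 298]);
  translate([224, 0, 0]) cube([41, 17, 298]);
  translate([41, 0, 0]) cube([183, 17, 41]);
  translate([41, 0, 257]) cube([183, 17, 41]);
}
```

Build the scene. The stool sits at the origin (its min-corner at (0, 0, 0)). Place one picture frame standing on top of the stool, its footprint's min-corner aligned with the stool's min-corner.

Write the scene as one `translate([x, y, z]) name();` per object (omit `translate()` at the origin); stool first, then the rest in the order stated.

stool();
translate([0, 0, 423]) picture_frame();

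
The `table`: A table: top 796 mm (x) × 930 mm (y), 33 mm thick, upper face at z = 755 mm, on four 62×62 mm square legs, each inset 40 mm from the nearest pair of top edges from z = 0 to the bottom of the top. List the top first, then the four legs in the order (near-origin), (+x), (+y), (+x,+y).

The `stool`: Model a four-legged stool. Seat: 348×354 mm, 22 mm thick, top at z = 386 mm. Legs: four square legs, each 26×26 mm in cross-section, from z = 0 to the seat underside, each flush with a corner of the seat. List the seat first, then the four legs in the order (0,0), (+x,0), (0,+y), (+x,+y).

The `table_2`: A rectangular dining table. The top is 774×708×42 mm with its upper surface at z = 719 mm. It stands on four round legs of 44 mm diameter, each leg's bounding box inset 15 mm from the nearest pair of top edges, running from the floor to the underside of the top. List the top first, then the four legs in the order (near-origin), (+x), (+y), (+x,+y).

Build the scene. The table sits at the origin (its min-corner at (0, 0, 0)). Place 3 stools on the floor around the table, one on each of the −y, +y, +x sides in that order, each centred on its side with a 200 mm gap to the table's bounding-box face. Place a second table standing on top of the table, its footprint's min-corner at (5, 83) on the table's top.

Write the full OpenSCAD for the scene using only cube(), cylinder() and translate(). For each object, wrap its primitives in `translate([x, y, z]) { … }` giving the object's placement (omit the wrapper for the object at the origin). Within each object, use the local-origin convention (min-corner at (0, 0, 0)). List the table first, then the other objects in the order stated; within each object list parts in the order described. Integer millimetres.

translate([0, 0, 722]) cube([796, 930, 33]);
translate([40, 40, 0]) cube([62, 62, 722]);
translate([694, 40, 0]) cube([62, 62, 722]);
translate([40, 828, 0]) cube([62, 62, 722]);
translate([694, 828, 0]) cube([62, 62, 722]);
translate([224, -554, 0]) {
  translate([0, 0, 364]) cube([348, 354, 22]);
  cube([26, 26, 364]);
  translate([322, 0, 0]) cube([26, 26, 364]);
  translate([0, 328, 0]) cube([26, 26, 364]);
  translate([322, 328, 0]) cube([26, 26, 364]);
}
translate([224, 1130, 0]) {
  translate([0, 0, 364]) cube([348, 354, 22]);
  cube([26, 26, 364]);
  translate([322, 0, 0]) cube([26, 26, 364]);
  translate([0, 328, 0]) cube([26, 26, 364]);
  translate([322, 328, 0]) cube([26, 26, 364]);
}
translate([996, 288, 0]) {
  translate([0, 0, 364]) cube([348, 354, 22]);
  cube([26, 26, 364]);
  translate([322, 0, 0]) cube([26, 26, 364]);
  translate([0, 328, 0]) cube([26, 26, 364]);
  translate([322, 328, 0]) cube([26, 26, 364]);
}
translate([5, 83, 755]) {
  translate([0, 0, 677]) cube([774, 708, 42]);
  translate([37, 37, 0]) cylinder(h = 677, r = 22);
  translate([737, 37, 0]) cylinder(h = 677, r = 22);
  translate([37, 671, 0]) cylinder(h = 677, r = 22);
  translate([737, 671, 0]) cylinder(h = 677, r = 22);
}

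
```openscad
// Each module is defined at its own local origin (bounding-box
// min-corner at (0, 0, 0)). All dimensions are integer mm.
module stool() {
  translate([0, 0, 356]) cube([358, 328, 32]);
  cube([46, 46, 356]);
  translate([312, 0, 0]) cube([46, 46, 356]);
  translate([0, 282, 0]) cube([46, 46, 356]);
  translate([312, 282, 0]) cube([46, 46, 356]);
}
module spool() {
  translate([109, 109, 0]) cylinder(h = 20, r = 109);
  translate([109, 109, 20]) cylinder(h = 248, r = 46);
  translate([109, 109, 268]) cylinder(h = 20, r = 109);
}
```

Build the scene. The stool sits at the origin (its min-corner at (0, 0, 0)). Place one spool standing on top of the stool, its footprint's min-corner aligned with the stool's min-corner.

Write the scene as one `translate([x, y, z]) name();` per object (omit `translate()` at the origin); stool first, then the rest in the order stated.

stool();
translate([0, 0, 388]) spool();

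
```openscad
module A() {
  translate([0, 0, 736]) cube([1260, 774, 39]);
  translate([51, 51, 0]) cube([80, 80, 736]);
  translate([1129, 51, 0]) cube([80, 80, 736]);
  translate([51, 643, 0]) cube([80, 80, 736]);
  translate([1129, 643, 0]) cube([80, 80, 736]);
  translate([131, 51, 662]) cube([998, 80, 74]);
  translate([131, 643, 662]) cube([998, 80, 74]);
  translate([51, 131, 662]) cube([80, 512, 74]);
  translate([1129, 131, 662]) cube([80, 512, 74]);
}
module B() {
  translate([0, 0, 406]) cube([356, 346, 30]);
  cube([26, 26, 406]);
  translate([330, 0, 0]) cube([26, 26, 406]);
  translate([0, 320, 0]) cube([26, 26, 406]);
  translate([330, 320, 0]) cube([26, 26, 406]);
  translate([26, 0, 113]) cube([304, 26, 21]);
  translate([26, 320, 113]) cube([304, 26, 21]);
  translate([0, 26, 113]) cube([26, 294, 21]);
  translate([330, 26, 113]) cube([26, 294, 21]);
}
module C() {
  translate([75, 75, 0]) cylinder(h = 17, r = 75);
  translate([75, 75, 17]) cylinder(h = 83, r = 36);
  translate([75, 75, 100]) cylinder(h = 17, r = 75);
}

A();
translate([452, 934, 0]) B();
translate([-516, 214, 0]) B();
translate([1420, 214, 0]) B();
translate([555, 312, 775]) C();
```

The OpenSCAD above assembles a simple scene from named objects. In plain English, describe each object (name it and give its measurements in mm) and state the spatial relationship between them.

A is a table with a 1260×774 mm rectangular top, 39 mm thick, top surface at z = 775 mm, supported by four 80×80 mm square legs, each inset 51 mm from the nearest pair of top edges, running from the floor. Four apron rails, 80 mm thick and 74 mm tall, run between adjacent legs with their top edges flush with the underside of the top and their outer faces flush with the legs' outer faces.

B is a four-legged stool. The seat is 356×346 mm, 30 mm thick, top at z = 436 mm. It stands on four square legs, each 26×26 mm in cross-section, from z = 0 to the seat underside, each flush with a corner of the seat. Four stretchers, 26 mm wide and 21 mm tall, connect adjacent legs with their undersides at z = 113 mm, each running between the inner faces of the legs it joins and aligned with the legs' outer faces on the other axis.

C is a spool: two coaxial disc flanges of radius 75 mm and thickness 17 mm, joined by a core cylinder of radius 36 mm and height 83 mm. The lower flange rests on z = 0 and the three cylinders share a vertical axis.

Three stools sit around the table at the +y, −x, +x sides. The spool is on top of the table, centred.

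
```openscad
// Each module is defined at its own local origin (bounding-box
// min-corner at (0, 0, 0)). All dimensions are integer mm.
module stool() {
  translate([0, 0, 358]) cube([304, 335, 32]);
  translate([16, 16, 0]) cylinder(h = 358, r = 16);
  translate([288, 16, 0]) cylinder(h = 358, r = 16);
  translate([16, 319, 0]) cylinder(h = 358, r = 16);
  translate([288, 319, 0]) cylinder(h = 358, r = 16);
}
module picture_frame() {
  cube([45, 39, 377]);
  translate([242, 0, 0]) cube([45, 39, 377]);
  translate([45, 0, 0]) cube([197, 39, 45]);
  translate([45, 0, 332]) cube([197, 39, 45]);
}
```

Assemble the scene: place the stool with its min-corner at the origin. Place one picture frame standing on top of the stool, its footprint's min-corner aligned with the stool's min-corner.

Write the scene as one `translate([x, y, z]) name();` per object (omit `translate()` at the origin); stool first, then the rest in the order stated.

stool();
translate([0, 0, 390]) picture_frame();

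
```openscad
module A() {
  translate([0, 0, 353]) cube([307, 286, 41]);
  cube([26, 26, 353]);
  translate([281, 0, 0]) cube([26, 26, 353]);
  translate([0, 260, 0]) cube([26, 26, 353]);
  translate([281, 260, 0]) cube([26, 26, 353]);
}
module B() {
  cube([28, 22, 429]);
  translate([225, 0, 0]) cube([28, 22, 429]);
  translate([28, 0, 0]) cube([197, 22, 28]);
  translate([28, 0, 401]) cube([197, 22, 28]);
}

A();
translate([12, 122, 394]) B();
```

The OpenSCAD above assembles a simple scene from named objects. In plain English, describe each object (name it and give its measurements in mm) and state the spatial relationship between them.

A is a four-legged stool. The seat is 307×286 mm, 41 mm thick, top at z = 394 mm. It stands on four square legs, each 26×26 mm in cross-section, from z = 0 to the seat underside, each flush with a corner of the seat.

B is a picture frame with a 197×373 mm rectangular opening (x by z) and a uniform 28 mm border on every side. Frame depth is 22 mm along y. It is built from two vertical stiles running the full outside height and two horizontal rails spanning the gap between the stiles.

The picture frame is on top of the stool.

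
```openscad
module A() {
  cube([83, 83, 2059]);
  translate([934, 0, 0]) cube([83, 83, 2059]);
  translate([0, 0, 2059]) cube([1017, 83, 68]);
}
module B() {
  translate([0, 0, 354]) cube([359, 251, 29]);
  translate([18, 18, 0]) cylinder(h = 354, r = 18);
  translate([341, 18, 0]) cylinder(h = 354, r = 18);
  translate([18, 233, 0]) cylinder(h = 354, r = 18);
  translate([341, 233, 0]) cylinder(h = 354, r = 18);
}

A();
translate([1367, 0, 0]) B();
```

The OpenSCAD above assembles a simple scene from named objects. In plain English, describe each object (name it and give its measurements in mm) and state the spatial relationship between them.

A is a rectangular door frame: two vertical jambs of 83×83 mm section, 2059 mm tall, with a clear opening 851 mm wide between their inner faces. A header 68 mm tall and 83 mm deep lies on top of the jambs and spans the full outside width.

B is a four-legged stool. The seat is a 359×251×29 mm slab whose top surface is at z = 383 mm; four round legs, each 36 mm in diameter, run from the floor (z = 0) to the underside of the seat, each leg's axis is inset half a diameter from the nearest pair of seat edges (so the leg's bounding box is flush with the corner).

The stool is on the floor beside the door frame on its +x side.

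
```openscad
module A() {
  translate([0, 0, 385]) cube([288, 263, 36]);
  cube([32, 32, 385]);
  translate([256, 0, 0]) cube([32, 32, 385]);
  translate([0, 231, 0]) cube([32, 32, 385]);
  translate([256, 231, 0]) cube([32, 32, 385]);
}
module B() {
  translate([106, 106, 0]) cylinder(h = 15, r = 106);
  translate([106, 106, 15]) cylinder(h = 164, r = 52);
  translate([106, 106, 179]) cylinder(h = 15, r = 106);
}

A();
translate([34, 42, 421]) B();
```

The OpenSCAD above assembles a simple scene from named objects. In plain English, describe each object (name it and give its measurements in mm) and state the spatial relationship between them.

A is a four-legged stool. The seat is a 288×263×36 mm slab whose top surface is at z = 421 mm; four square legs, each 32×32 mm in cross-section, run from the floor (z = 0) to the underside of the seat, each flush with a corner of the seat.

B is a spool: two coaxial disc flanges of radius 106 mm and thickness 15 mm, joined by a core cylinder of radius 52 mm and height 164 mm. The lower flange rests on z = 0 and the three cylinders share a vertical axis.

The spool is on top of the stool.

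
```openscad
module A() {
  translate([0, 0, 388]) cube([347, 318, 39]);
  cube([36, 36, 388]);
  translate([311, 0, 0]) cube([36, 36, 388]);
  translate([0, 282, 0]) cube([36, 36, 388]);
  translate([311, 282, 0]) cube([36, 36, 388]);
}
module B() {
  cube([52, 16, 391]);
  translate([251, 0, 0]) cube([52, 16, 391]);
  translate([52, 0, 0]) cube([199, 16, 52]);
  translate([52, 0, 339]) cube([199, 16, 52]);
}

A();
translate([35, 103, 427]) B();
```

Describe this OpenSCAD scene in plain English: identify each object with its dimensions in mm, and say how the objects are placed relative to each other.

A is a simple wooden stool: a rectangular seat 347 mm (x) by 318 mm (y), 39 mm thick, top face at z = 427 mm, on four square legs, each 36×36 mm in cross-section. The legs rest on z = 0, each flush with a corner of the seat.

B is a picture frame with a 199×287 mm rectangular opening (x by z) and a uniform 52 mm border on every side. Frame depth is 16 mm along y. It is built from two vertical stiles running the full outside height and two horizontal rails spanning the gap between the stiles.

The picture frame is on top of the stool.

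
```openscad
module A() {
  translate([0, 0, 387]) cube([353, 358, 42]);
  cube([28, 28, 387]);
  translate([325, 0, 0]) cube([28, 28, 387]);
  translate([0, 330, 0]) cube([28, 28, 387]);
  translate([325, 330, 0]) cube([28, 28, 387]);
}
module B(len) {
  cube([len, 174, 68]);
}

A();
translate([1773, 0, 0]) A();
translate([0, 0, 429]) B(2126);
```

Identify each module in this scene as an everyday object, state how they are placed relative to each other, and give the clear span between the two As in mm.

A is a stool. B is a beam. A beam spans the tops of two stools. The clear span between the two stools is 1420 mm.

Second stool starts at x = 1773; first ends at x = 353; clear span = 1773 − 353 = 1420 mm.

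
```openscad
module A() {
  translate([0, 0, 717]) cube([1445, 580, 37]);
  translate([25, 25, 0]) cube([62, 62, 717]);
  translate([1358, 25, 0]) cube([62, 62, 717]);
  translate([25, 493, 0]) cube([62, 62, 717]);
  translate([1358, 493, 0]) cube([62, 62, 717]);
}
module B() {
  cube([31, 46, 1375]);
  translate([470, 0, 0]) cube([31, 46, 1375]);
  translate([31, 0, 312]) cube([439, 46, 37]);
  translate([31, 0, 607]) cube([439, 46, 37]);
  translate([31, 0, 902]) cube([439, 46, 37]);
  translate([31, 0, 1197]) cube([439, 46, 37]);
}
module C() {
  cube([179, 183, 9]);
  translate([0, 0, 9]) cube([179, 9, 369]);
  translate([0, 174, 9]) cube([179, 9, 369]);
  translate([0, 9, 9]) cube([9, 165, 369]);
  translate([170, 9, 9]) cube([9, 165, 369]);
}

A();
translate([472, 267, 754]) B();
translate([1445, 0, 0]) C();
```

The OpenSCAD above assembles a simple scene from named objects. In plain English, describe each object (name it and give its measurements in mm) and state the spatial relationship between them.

A is a table: top 1445 mm (x) × 580 mm (y), 37 mm thick, upper face at z = 754 mm, on four 62×62 mm square legs, each inset 25 mm from the nearest pair of top edges, running from z = 0 to the bottom of the top.

B is a wooden ladder with two side rails of 31×46 mm section and 1375 mm height, set 501 mm apart overall. Between them run 4 rectangular rungs (46 mm deep, 37 mm thick), front faces flush with the rails' −y face. The bottom of the first rung is 312 mm above the floor and each subsequent rung is 295 mm higher than the one below.

C is an open storage box with external size 179×183×378 mm and wall thickness 9 mm (the base is also 9 mm thick). The base covers the whole footprint; the four walls stand on the base, with the y-facing walls full-width and the x-facing walls fitting between their inner faces.

The ladder is on top of the table, centred. The open box is against the table's +x side, with their −y faces flush.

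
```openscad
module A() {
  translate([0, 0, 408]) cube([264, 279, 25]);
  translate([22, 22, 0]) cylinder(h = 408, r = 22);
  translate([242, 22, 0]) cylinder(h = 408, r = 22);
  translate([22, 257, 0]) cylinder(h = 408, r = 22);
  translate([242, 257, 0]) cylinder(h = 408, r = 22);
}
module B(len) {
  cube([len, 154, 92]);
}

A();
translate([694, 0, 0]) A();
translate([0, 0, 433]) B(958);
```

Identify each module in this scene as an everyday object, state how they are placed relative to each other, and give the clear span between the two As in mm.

A is a stool. B is a beam. A beam spans the tops of two stools. The clear span between the two stools is 430 mm.

Second stool starts at x = 694; first ends at x = 264; clear span = 694 − 264 = 430 mm.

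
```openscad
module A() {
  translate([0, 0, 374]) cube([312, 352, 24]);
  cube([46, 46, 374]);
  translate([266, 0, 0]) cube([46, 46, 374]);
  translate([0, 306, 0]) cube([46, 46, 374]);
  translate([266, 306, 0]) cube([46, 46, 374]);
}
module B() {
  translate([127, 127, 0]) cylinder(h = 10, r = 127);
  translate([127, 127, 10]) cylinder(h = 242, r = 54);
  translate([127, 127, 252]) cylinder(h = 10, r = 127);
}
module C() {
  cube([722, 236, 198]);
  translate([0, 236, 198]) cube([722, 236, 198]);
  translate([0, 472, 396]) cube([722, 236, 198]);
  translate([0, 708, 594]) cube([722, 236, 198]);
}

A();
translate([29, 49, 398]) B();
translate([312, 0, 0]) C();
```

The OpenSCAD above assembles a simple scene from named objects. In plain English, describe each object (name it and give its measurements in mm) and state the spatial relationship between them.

A is a four-legged stool. The seat is 312×352 mm, 24 mm thick, top at z = 398 mm. It stands on four square legs, each 46×46 mm in cross-section, from z = 0 to the seat underside, each flush with a corner of the seat.

B is a spool: two coaxial disc flanges of radius 127 mm and thickness 10 mm, joined by a core cylinder of radius 54 mm and height 242 mm. The lower flange rests on z = 0 and the three cylinders share a vertical axis.

C is a straight staircase of 4 solid steps. Each step is 722 mm wide (x), 236 mm deep (y, the going) and 198 mm tall (the rise). The first step rests on the floor; each subsequent step sits one going further in +y and one rise higher in +z, directly behind and above the previous step with no overlap.

The spool is on top of the stool, centred. The staircase is against the stool's +x side, with their −y faces flush.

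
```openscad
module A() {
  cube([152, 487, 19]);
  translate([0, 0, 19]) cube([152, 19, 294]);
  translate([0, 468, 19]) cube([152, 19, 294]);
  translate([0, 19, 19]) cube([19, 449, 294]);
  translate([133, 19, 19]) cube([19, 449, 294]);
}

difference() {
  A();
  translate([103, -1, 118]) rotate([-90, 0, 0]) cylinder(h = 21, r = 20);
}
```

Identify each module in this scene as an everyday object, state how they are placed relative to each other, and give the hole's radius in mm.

The subtracted cylinder has r = 20 mm.

A is an open box. The open box has a circular hole through its front wall. The hole's radius is 20 mm.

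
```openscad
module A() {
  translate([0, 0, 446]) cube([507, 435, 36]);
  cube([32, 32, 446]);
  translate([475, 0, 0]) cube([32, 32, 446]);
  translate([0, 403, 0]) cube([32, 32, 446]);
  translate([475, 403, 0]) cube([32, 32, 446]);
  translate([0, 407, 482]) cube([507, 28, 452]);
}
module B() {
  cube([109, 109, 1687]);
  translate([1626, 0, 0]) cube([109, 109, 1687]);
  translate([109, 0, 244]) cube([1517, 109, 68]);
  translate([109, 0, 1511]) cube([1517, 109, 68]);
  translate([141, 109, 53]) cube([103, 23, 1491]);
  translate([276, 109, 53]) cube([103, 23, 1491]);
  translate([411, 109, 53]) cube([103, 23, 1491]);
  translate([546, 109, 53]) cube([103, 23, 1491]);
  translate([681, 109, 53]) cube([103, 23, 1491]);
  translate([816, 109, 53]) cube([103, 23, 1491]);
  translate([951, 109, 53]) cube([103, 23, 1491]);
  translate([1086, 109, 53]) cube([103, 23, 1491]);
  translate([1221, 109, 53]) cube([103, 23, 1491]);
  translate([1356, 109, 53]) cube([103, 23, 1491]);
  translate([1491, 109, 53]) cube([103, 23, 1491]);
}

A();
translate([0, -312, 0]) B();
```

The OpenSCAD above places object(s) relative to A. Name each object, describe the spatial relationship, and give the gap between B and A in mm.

A is a chair. B is a fence section. The fence section is on the floor beside the chair on its −y side. The gap between the fence section and the chair is 180 mm.

The fence section's nearest face is 180 mm from the chair's −y face.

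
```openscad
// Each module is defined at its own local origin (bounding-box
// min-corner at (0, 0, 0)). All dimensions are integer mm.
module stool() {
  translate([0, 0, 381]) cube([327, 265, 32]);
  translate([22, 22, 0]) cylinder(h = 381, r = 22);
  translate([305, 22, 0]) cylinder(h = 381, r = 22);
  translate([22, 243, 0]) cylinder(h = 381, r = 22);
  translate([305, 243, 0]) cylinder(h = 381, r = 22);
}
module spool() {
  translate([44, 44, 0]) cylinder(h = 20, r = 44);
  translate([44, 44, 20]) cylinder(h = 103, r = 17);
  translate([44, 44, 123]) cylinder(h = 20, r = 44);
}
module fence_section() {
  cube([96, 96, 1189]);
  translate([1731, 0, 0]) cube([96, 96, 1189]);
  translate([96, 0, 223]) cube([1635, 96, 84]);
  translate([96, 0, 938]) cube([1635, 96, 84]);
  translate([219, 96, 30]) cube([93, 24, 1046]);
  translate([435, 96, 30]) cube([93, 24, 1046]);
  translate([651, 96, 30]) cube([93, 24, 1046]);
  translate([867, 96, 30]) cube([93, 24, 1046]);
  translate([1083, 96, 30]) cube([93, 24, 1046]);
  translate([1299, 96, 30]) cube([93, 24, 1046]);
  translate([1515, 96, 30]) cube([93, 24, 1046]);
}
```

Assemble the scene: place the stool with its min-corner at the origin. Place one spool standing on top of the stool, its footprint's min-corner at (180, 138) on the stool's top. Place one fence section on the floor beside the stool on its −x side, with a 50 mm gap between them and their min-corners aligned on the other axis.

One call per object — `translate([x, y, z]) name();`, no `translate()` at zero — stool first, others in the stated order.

stool();
translate([180, 138, 413]) spool();
translate([-1877, 0, 0]) fence_section();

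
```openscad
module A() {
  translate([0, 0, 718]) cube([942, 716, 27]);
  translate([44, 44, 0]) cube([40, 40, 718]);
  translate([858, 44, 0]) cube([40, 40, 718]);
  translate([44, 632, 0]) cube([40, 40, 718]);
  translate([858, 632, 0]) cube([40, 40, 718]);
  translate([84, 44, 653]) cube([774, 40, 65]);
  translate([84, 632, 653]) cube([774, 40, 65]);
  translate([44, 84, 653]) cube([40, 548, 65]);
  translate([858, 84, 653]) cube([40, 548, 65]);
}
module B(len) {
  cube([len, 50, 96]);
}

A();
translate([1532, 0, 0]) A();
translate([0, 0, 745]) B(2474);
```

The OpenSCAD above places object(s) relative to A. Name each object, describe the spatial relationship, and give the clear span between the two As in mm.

A is a table. B is a beam. A beam spans the tops of two tables. The clear span between the two tables is 590 mm.

Second table starts at x = 1532; first ends at x = 942; clear span = 1532 − 942 = 590 mm.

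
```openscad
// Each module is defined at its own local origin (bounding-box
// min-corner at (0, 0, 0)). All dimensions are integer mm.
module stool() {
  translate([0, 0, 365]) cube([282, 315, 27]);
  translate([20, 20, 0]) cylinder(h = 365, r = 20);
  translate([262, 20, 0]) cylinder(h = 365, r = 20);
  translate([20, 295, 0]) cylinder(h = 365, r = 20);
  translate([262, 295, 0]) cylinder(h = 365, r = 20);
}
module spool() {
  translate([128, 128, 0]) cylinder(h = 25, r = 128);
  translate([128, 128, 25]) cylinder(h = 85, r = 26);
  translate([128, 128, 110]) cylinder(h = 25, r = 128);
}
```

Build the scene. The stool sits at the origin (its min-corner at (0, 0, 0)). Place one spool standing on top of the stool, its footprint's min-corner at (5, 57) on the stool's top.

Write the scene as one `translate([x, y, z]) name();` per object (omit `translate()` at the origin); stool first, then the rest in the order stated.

stool();
translate([5, 57, 392]) spool();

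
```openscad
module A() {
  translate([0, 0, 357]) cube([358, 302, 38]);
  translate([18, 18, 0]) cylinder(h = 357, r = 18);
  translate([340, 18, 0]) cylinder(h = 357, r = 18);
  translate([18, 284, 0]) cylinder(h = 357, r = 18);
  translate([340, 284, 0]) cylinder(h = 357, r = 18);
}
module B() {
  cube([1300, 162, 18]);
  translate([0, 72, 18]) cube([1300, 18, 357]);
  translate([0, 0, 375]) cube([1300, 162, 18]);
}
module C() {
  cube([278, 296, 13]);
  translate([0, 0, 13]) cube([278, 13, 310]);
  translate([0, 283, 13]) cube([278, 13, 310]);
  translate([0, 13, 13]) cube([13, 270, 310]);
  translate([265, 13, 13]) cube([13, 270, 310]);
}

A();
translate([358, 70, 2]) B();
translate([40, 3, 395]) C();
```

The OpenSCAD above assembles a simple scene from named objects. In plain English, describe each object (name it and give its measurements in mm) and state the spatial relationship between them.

A is a four-legged stool. The seat is 358×302 mm, 38 mm thick, top at z = 395 mm. It stands on four round legs, each 36 mm in diameter, from z = 0 to the seat underside, each leg's axis is inset half a diameter from the nearest pair of seat edges (so the leg's bounding box is flush with the corner).

B is an I-beam lying along x, 1300 mm long. Overall section height 393 mm. Two flanges 162 mm wide (y) and 18 mm thick, one on the floor and one at the top; a web 18 mm thick runs between them, centred on the flange width.

C is an open storage box with external size 278×296×323 mm and wall thickness 13 mm (the base is also 13 mm thick). The base covers the whole footprint; the four walls stand on the base, with the y-facing walls full-width and the x-facing walls fitting between their inner faces.

The I-beam is beside the stool with their tops flush at z = 395. The open box is on top of the stool, centred.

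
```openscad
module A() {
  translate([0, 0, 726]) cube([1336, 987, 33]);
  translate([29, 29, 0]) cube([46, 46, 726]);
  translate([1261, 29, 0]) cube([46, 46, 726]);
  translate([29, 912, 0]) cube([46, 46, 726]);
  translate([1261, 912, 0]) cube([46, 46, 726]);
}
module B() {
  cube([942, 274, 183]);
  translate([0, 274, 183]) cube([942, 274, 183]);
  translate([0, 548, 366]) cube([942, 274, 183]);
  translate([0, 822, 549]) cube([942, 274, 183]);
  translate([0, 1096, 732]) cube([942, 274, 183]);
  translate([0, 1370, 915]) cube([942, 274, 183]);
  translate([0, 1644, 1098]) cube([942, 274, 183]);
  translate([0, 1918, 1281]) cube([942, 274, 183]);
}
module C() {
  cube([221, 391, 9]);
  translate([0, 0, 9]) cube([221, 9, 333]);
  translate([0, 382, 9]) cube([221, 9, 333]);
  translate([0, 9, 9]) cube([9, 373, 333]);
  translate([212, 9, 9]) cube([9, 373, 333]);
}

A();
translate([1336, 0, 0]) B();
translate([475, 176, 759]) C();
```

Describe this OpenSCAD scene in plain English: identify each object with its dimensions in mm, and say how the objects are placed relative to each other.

A is a table with a 1336×987 mm rectangular top, 33 mm thick, top surface at z = 759 mm, supported by four 46×46 mm square legs, each inset 29 mm from the nearest pair of top edges, running from the floor.

B is a run of 8 identical solid stair steps. Each tread is 942×274 mm and each step block is 183 mm high. Step 1 rests on the floor; step k is offset from step 1 by (k−1)×274 mm in y and (k−1)×183 mm in z.

C is an open-topped rectangular box: outside dimensions 221×391×342 mm, with a uniform wall and base thickness of 9 mm. The base is a full 221×391 slab on the floor; four walls sit on top of the base. The front and back walls (the −y and +y sides) span the full width; the two side walls fit between them.

The staircase is against the table's +x side, with their −y faces flush. The open box is on top of the table.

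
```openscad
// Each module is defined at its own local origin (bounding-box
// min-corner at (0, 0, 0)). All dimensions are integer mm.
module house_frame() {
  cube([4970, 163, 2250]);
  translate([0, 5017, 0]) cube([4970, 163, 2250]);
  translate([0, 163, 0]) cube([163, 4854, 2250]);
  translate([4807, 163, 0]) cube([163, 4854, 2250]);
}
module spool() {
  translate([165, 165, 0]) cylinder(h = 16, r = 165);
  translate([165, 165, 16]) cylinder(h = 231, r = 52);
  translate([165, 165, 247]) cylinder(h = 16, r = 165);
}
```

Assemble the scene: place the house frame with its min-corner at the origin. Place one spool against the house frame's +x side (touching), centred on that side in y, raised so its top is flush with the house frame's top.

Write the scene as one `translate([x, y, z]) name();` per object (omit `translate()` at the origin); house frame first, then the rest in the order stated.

house_frame();
translate([4970, 2425, 1987]) spool();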